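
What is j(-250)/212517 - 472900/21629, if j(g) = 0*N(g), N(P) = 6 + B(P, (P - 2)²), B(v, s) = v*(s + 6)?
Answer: -472900/21629 ≈ -21.864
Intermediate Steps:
B(v, s) = v*(6 + s)
N(P) = 6 + P*(6 + (-2 + P)²) (N(P) = 6 + P*(6 + (P - 2)²) = 6 + P*(6 + (-2 + P)²))
j(g) = 0 (j(g) = 0*(6 + g*(6 + (-2 + g)²)) = 0)
j(-250)/212517 - 472900/21629 = 0/212517 - 472900/21629 = 0*(1/212517) - 472900*1/21629 = 0 - 472900/21629 = -472900/21629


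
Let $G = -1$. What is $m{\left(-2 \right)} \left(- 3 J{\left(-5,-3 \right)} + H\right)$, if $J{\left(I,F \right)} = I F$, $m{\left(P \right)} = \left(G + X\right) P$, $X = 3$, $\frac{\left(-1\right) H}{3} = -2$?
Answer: $156$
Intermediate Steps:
$H = 6$ ($H = \left(-3\right) \left(-2\right) = 6$)
$m{\left(P \right)} = 2 P$ ($m{\left(P \right)} = \left(-1 + 3\right) P = 2 P$)
$J{\left(I,F \right)} = F I$
$m{\left(-2 \right)} \left(- 3 J{\left(-5,-3 \right)} + H\right) = 2 \left(-2\right) \left(- 3 \left(\left(-3\right) \left(-5\right)\right) + 6\right) = - 4 \left(\left(-3\right) 15 + 6\right) = - 4 \left(-45 + 6\right) = \left(-4\right) \left(-39\right) = 156$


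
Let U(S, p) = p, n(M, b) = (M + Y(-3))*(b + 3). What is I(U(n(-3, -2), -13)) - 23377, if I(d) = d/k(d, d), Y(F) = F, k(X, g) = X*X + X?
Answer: -280525/12 ≈ -23377.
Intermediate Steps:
k(X, g) = X + X² (k(X, g) = X² + X = X + X²)
n(M, b) = (-3 + M)*(3 + b) (n(M, b) = (M - 3)*(b + 3) = (-3 + M)*(3 + b))
I(d) = 1/(1 + d) (I(d) = d/((d*(1 + d))) = d*(1/(d*(1 + d))) = 1/(1 + d))
I(U(n(-3, -2), -13)) - 23377 = 1/(1 - 13) - 23377 = 1/(-12) - 23377 = -1/12 - 23377 = -280525/12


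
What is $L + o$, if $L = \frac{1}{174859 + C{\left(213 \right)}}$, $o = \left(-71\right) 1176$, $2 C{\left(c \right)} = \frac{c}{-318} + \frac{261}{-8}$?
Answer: $- \frac{12379644236392}{148266315} \approx -83496.0$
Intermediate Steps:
$C{\left(c \right)} = - \frac{261}{16} - \frac{c}{636}$ ($C{\left(c \right)} = \frac{\frac{c}{-318} + \frac{261}{-8}}{2} = \frac{c \left(- \frac{1}{318}\right) + 261 \left(- \frac{1}{8}\right)}{2} = \frac{- \frac{c}{318} - \frac{261}{8}}{2} = \frac{- \frac{261}{8} - \frac{c}{318}}{2} = - \frac{261}{16} - \frac{c}{636}$)
$o = -83496$
$L = \frac{848}{148266315}$ ($L = \frac{1}{174859 - \frac{14117}{848}} = \frac{1}{\frac{148266315}{848}} = \frac{848}{148266315} \approx 5.7194 \cdot 10^{-6}$)
$L + o = \frac{848}{148266315} - 83496 = - \frac{12379644236392}{148266315}$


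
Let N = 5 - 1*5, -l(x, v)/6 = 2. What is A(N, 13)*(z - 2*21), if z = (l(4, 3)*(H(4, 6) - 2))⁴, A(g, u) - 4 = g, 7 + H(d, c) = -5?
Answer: 3186376536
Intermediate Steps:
l(x, v) = -12 (l(x, v) = -6*2 = -12)
N = 0 (N = 5 - 5 = 0)
H(d, c) = -12 (H(d, c) = -7 - 5 = -12)
A(g, u) = 4 + g
z = 796594176 (z = (-12*(-12 - 2))⁴ = (-12*(-14))⁴ = 168⁴ = 796594176)
A(N, 13)*(z - 2*21) = (4 + 0)*(796594176 - 2*21) = 4*(796594176 - 42) = 4*796594134 = 3186376536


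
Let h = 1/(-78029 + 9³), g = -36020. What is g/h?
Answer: 2784346000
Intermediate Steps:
h = -1/77300 (h = 1/(-78029 + 729) = 1/(-77300) = -1/77300 ≈ -1.2937e-5)
g/h = -36020/(-1/77300) = -36020*(-77300) = 2784346000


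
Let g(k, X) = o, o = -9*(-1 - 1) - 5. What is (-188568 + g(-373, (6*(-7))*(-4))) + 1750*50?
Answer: -101055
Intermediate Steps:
o = 13 (o = -9*(-2) - 5 = 18 - 5 = 13)
g(k, X) = 13
(-188568 + g(-373, (6*(-7))*(-4))) + 1750*50 = (-188568 + 13) + 1750*50 = -188555 + 87500 = -101055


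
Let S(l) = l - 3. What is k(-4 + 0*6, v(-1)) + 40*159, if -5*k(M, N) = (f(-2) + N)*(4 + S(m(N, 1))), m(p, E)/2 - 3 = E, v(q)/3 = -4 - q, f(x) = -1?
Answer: 6378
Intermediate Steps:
v(q) = -12 - 3*q (v(q) = 3*(-4 - q) = -12 - 3*q)
m(p, E) = 6 + 2*E
S(l) = -3 + l
k(M, N) = 9/5 - 9*N/5 (k(M, N) = -(-1 + N)*(4 + (-3 + (6 + 2*1)))/5 = -(-1 + N)*(4 + (-3 + (6 + 2)))/5 = -(-1 + N)*(4 + (-3 + 8))/5 = -(-1 + N)*(4 + 5)/5 = -(-1 + N)*9/5 = -(-9 + 9*N)/5 = 9/5 - 9*N/5)
k(-4 + 0*6, v(-1)) + 40*159 = (9/5 - 9*(-12 - 3*(-1))/5) + 40*159 = (9/5 - 9*(-12 + 3)/5) + 6360 = (9/5 - 9/5*(-9)) + 6360 = (9/5 + 81/5) + 6360 = 18 + 6360 = 6378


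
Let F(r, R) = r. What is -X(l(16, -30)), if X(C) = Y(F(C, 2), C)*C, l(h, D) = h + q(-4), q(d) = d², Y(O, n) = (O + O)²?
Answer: -131072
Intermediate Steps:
Y(O, n) = 4*O² (Y(O, n) = (2*O)² = 4*O²)
l(h, D) = 16 + h (l(h, D) = h + (-4)² = h + 16 = 16 + h)
X(C) = 4*C³ (X(C) = (4*C²)*C = 4*C³)
-X(l(16, -30)) = -4*(16 + 16)³ = -4*32³ = -4*32768 = -1*131072 = -131072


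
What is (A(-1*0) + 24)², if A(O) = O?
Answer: 576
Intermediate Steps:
(A(-1*0) + 24)² = (-1*0 + 24)² = (0 + 24)² = 24² = 576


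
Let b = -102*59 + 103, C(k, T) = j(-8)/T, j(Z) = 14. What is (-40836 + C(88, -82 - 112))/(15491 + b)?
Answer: -3961099/928872 ≈ -4.2644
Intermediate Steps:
C(k, T) = 14/T
b = -5915 (b = -6018 + 103 = -5915)
(-40836 + C(88, -82 - 112))/(15491 + b) = (-40836 + 14/(-82 - 112))/(15491 - 5915) = (-40836 + 14/(-194))/9576 = (-40836 + 14*(-1/194))*(1/9576) = (-40836 - 7/97)*(1/9576) = -3961099/97*1/9576 = -3961099/928872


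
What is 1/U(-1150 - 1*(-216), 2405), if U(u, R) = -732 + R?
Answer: 1/1673 ≈ 0.00059773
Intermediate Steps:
1/U(-1150 - 1*(-216), 2405) = 1/(-732 + 2405) = 1/1673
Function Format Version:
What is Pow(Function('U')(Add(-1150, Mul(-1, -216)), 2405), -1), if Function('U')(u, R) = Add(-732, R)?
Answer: Rational(1, 1673) ≈ 0.00059773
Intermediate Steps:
Pow(Function('U')(Add(-1150, Mul(-1, -216)), 2405), -1) = Pow(Add(-732, 2405), -1) = Pow(1673, -1) = Rational(1, 1673)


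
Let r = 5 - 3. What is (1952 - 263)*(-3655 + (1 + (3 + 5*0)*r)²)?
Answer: -6090534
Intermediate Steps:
r = 2
(1952 - 263)*(-3655 + (1 + (3 + 5*0)*r)²) = (1952 - 263)*(-3655 + (1 + (3 + 5*0)*2)²) = 1689*(-3655 + (1 + (3 + 0)*2)²) = 1689*(-3655 + (1 + 3*2)²) = 1689*(-3655 + (1 + 6)²) = 1689*(-3655 + 7²) = 1689*(-3655 + 49) = 1689*(-3606) = -6090534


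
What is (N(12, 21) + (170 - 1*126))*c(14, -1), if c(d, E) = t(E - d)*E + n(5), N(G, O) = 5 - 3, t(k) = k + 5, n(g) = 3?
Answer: 598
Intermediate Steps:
t(k) = 5 + k
N(G, O) = 2
c(d, E) = 3 + E*(5 + E - d) (c(d, E) = (5 + (E - d))*E + 3 = (5 + E - d)*E + 3 = E*(5 + E - d) + 3 = 3 + E*(5 + E - d))
(N(12, 21) + (170 - 1*126))*c(14, -1) = (2 + (170 - 1*126))*(3 - (5 - 1 - 1*14)) = (2 + (170 - 126))*(3 - (5 - 1 - 14)) = (2 + 44)*(3 - 1*(-10)) = 46*(3 + 10) = 46*13 = 598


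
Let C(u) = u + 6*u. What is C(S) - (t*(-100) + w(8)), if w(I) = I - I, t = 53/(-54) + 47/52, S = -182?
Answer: -449899/351 ≈ -1281.8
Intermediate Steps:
t = -109/1404 (t = 53*(-1/54) + 47*(1/52) = -53/54 + 47/52 = -109/1404 ≈ -0.077635)
w(I) = 0
C(u) = 7*u
C(S) - (t*(-100) + w(8)) = 7*(-182) - (-109/1404*(-100) + 0) = -1274 - (2725/351 + 0) = -1274 - 1*2725/351 = -1274 - 2725/351 = -449899/351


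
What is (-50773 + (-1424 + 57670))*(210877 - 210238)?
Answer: 3497247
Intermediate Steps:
(-50773 + (-1424 + 57670))*(210877 - 210238) = (-50773 + 56246)*639 = 5473*639 = 3497247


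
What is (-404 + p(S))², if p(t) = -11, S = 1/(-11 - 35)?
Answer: 172225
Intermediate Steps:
S = -1/46 (S = 1/(-46) = -1/46 ≈ -0.021739)
(-404 + p(S))² = (-404 - 11)² = (-415)² = 172225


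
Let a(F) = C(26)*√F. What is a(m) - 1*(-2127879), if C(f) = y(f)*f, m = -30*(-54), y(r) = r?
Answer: 2127879 + 12168*√5 ≈ 2.1551e+6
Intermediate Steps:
m = 1620
C(f) = f² (C(f) = f*f = f²)
a(F) = 676*√F (a(F) = 26²*√F = 676*√F)
a(m) - 1*(-2127879) = 676*√1620 - 1*(-2127879) = 676*(18*√5) + 2127879 = 12168*√5 + 2127879 = 2127879 + 12168*√5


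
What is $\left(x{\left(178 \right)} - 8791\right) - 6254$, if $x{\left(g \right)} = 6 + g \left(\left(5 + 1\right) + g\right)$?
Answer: $17713$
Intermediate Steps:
$x{\left(g \right)} = 6 + g \left(6 + g\right)$
$\left(x{\left(178 \right)} - 8791\right) - 6254 = \left(\left(6 + 178^{2} + 6 \cdot 178\right) - 8791\right) - 6254 = \left(\left(6 + 31684 + 1068\right) - 8791\right) - 6254 = \left(32758 - 8791\right) - 6254 = 23967 - 6254 = 17713$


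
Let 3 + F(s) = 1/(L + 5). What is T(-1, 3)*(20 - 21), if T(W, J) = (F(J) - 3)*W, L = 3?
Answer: -47/8 ≈ -5.8750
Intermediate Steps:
F(s) = -23/8 (F(s) = -3 + 1/(3 + 5) = -3 + 1/8 = -3 + ⅛ = -23/8)
T(W, J) = -47*W/8 (T(W, J) = (-23/8 - 3)*W = -47*W/8)
T(-1, 3)*(20 - 21) = (-47/8*(-1))*(20 - 21) = (47/8)*(-1) = -47/8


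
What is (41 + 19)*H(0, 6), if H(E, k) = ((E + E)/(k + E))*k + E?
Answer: 0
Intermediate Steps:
H(E, k) = E + 2*E*k/(E + k) (H(E, k) = ((2*E)/(E + k))*k + E = (2*E/(E + k))*k + E = 2*E*k/(E + k) + E = E + 2*E*k/(E + k))
(41 + 19)*H(0, 6) = (41 + 19)*(0*(0 + 3*6)/(0 + 6)) = 60*(0*(0 + 18)/6) = 60*(0*(⅙)*18) = 60*0 = 0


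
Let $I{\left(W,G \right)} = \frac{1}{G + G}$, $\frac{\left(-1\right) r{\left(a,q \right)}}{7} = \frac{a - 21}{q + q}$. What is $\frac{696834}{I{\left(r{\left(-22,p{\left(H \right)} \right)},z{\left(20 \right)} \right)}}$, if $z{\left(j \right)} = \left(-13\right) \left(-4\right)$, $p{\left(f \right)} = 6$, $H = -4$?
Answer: $72470736$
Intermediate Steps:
$z{\left(j \right)} = 52$
$r{\left(a,q \right)} = - \frac{7 \left(-21 + a\right)}{2 q}$ ($r{\left(a,q \right)} = - 7 \frac{a - 21}{q + q} = - 7 \frac{-21 + a}{2 q} = - \frac{7 \left(-21 + a\right)}{2 q}$)
$I{\left(W,G \right)} = \frac{1}{2 G}$
$\frac{696834}{I{\left(r{\left(-22,p{\left(H \right)} \right)},z{\left(20 \right)} \right)}} = \frac{696834}{\frac{1}{2} \cdot \frac{1}{52}} = 696834 \frac{1}{\frac{1}{104}} = 696834 \cdot 104 = 72470736$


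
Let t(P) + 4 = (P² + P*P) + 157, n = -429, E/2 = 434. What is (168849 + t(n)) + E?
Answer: 537952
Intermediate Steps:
E = 868 (E = 2*434 = 868)
t(P) = 153 + 2*P² (t(P) = -4 + ((P² + P*P) + 157) = -4 + ((P² + P²) + 157) = -4 + (2*P² + 157) = -4 + (157 + 2*P²) = 153 + 2*P²)
(168849 + t(n)) + E = (168849 + (153 + 2*(-429)²)) + 868 = (168849 + (153 + 2*184041)) + 868 = (168849 + (153 + 368082)) + 868 = (168849 + 368235) + 868 = 537084 + 868 = 537952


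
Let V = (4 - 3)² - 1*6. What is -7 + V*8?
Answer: -47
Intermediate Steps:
V = -5 (V = 1² - 6 = 1 - 6 = -5)
-7 + V*8 = -7 - 5*8 = -7 - 40 = -47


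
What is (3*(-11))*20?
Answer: -660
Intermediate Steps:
(3*(-11))*20 = -33*20 = -660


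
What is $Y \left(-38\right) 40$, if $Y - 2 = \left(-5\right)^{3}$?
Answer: $186960$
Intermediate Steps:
$Y = -123$ ($Y = 2 + \left(-5\right)^{3} = 2 - 125 = -123$)
$Y \left(-38\right) 40 = \left(-123\right) \left(-38\right) 40 = 4674 \cdot 40 = 186960$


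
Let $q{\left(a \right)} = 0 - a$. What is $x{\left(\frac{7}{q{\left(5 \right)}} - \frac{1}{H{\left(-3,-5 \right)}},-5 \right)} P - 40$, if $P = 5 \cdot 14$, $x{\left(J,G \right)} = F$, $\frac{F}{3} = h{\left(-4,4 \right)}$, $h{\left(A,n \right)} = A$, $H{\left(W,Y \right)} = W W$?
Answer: $-880$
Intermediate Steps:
$q{\left(a \right)} = - a$
$H{\left(W,Y \right)} = W^{2}$
$F = -12$ ($F = 3 \left(-4\right) = -12$)
$x{\left(J,G \right)} = -12$
$P = 70$
$x{\left(\frac{7}{q{\left(5 \right)}} - \frac{1}{H{\left(-3,-5 \right)}},-5 \right)} P - 40 = \left(-12\right) 70 - 40 = -840 - 40 = -880$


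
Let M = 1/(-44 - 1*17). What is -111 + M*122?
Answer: -113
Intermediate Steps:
M = -1/61 (M = 1/(-44 - 17) = 1/(-61) = -1/61 ≈ -0.016393)
-111 + M*122 = -111 - 1/61*122 = -111 - 2 = -113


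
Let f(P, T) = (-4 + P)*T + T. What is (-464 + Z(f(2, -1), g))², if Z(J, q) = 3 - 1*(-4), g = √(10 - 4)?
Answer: 208849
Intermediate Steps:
f(P, T) = T + T*(-4 + P) (f(P, T) = T*(-4 + P) + T = T + T*(-4 + P))
g = √6 ≈ 2.4495
Z(J, q) = 7 (Z(J, q) = 3 + 4 = 7)
(-464 + Z(f(2, -1), g))² = (-464 + 7)² = (-457)² = 208849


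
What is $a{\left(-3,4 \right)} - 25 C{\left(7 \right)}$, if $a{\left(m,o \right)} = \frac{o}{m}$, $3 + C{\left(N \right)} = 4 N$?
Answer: $- \frac{1879}{3} \approx -626.33$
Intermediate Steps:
$C{\left(N \right)} = -3 + 4 N$
$a{\left(-3,4 \right)} - 25 C{\left(7 \right)} = \frac{4}{-3} - 25 \left(-3 + 4 \cdot 7\right) = 4 \left(- \frac{1}{3}\right) - 25 \left(-3 + 28\right) = - \frac{4}{3} - 625 = - \frac{1879}{3}$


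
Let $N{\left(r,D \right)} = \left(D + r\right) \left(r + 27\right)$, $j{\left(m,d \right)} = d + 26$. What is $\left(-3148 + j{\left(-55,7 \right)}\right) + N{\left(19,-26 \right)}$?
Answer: $-3437$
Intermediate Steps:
$j{\left(m,d \right)} = 26 + d$
$N{\left(r,D \right)} = \left(27 + r\right) \left(D + r\right)$ ($N{\left(r,D \right)} = \left(D + r\right) \left(27 + r\right) = \left(27 + r\right) \left(D + r\right)$)
$\left(-3148 + j{\left(-55,7 \right)}\right) + N{\left(19,-26 \right)} = \left(-3148 + \left(26 + 7\right)\right) + \left(19^{2} + 27 \left(-26\right) + 27 \cdot 19 - 494\right) = \left(-3148 + 33\right) + \left(361 - 702 + 513 - 494\right) = -3115 - 322 = -3437$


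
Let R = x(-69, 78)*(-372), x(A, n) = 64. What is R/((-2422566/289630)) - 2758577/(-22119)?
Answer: 2948234139673/992309951 ≈ 2971.1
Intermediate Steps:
R = -23808 (R = 64*(-372) = -23808)
R/((-2422566/289630)) - 2758577/(-22119) = -23808/((-2422566/289630)) - 2758577/(-22119) = -23808/((-2422566*1/289630)) - 2758577*(-1/22119) = -23808/(-1211283/144815) + 2758577/22119 = -23808*(-144815/1211283) + 2758577/22119 = 1149251840/403761 + 2758577/22119 = 2948234139673/992309951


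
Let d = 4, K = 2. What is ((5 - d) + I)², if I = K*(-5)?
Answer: 81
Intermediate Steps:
I = -10 (I = 2*(-5) = -10)
((5 - d) + I)² = ((5 - 1*4) - 10)² = ((5 - 4) - 10)² = (1 - 10)² = (-9)² = 81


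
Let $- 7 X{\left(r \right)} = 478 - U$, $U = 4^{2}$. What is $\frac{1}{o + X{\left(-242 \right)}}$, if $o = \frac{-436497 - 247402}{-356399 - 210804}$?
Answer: $- \frac{567203}{36751499} \approx -0.015433$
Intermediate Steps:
$U = 16$
$X{\left(r \right)} = -66$ ($X{\left(r \right)} = - \frac{478 - 16}{7} = \left(- \frac{1}{7}\right) 462 = -66$)
$o = \frac{683899}{567203}$ ($o = - \frac{683899}{-567203} = \left(-683899\right) \left(- \frac{1}{567203}\right) = \frac{683899}{567203} \approx 1.2057$)
$\frac{1}{o + X{\left(-242 \right)}} = \frac{1}{\frac{683899}{567203} - 66} = \frac{1}{- \frac{36751499}{567203}} = - \frac{567203}{36751499}$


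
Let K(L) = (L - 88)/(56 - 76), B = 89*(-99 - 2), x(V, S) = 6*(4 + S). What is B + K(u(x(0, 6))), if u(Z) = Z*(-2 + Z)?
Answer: -45793/5 ≈ -9158.6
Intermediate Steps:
x(V, S) = 24 + 6*S
B = -8989 (B = 89*(-101) = -8989)
K(L) = 22/5 - L/20 (K(L) = (-88 + L)/(-20) = (-88 + L)*(-1/20) = 22/5 - L/20)
B + K(u(x(0, 6))) = -8989 + (22/5 - (24 + 6*6)*(-2 + (24 + 6*6))/20) = -8989 + (22/5 - (24 + 36)*(-2 + (24 + 36))/20) = -8989 + (22/5 - 3*(-2 + 60)) = -8989 + (22/5 - 3*58) = -8989 + (22/5 - 1/20*3480) = -8989 + (22/5 - 174) = -8989 - 848/5 = -45793/5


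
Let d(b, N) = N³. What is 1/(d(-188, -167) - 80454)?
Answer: -1/4737917 ≈ -2.1106e-7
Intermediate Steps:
1/(d(-188, -167) - 80454) = 1/((-167)³ - 80454) = 1/(-4657463 - 80454) = 1/(-4737917) = -1/4737917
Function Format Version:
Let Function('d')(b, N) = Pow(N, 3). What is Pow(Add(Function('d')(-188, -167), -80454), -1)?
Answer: Rational(-1, 4737917) ≈ -2.1106e-7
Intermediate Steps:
Pow(Add(Function('d')(-188, -167), -80454), -1) = Pow(Add(Pow(-167, 3), -80454), -1) = Pow(Add(-4657463, -80454), -1) = Pow(-4737917, -1) = Rational(-1, 4737917)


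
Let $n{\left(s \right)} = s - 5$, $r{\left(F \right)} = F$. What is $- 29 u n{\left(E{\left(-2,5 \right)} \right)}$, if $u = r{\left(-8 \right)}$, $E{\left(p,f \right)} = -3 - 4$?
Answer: $-2784$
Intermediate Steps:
$E{\left(p,f \right)} = -7$
$u = -8$
$n{\left(s \right)} = -5 + s$ ($n{\left(s \right)} = s - 5 = -5 + s$)
$- 29 u n{\left(E{\left(-2,5 \right)} \right)} = \left(-29\right) \left(-8\right) \left(-5 - 7\right) = 232 \left(-12\right) = -2784$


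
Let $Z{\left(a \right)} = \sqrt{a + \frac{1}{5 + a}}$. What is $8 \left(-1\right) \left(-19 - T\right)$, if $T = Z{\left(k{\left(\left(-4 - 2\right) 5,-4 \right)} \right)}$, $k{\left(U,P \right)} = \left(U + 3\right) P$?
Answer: $152 + \frac{8 \sqrt{1379165}}{113} \approx 235.14$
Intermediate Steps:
$k{\left(U,P \right)} = P \left(3 + U\right)$ ($k{\left(U,P \right)} = \left(3 + U\right) P = P \left(3 + U\right)$)
$T = \frac{\sqrt{1379165}}{113}$ ($T = \sqrt{\frac{1 + - 4 \left(3 + \left(-4 - 2\right) 5\right) \left(5 - 4 \left(3 + \left(-4 - 2\right) 5\right)\right)}{5 - 4 \left(3 + \left(-4 - 2\right) 5\right)}} = \sqrt{\frac{1 + - 4 \left(3 - 30\right) \left(5 - 4 \left(3 - 30\right)\right)}{5 - 4 \left(3 - 30\right)}} = \sqrt{\frac{1 + \left(-4\right) \left(-27\right) \left(5 - -108\right)}{5 - -108}} = \sqrt{\frac{1 + 108 \left(5 + 108\right)}{5 + 108}} = \sqrt{\frac{1 + 108 \cdot 113}{113}} = \sqrt{\frac{1 + 12204}{113}} = \sqrt{\frac{1}{113} \cdot 12205} = \sqrt{\frac{12205}{113}} = \frac{\sqrt{1379165}}{113} \approx 10.393$)
$8 \left(-1\right) \left(-19 - T\right) = 8 \left(-1\right) \left(-19 - \frac{\sqrt{1379165}}{113}\right) = - 8 \left(-19 - \frac{\sqrt{1379165}}{113}\right) = 152 + \frac{8 \sqrt{1379165}}{113}$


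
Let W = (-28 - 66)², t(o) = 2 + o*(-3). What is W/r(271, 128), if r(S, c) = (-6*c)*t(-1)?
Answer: -2209/960 ≈ -2.3010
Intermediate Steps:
t(o) = 2 - 3*o
W = 8836 (W = (-94)² = 8836)
r(S, c) = -30*c (r(S, c) = (-6*c)*(2 - 3*(-1)) = (-6*c)*(2 + 3) = -6*c*5 = -30*c)
W/r(271, 128) = 8836/((-30*128)) = 8836/(-3840) = 8836*(-1/3840) = -2209/960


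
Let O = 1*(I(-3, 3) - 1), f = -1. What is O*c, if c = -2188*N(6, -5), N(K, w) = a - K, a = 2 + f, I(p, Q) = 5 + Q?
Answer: 76580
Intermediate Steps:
a = 1 (a = 2 - 1 = 1)
N(K, w) = 1 - K
O = 7 (O = 1*((5 + 3) - 1) = 1*(8 - 1) = 1*7 = 7)
c = 10940 (c = -2188*(1 - 1*6) = -2188*(1 - 6) = -2188*(-5) = 10940)
O*c = 7*10940 = 76580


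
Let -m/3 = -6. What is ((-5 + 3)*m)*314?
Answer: -11304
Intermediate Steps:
m = 18 (m = -3*(-6) = 18)
((-5 + 3)*m)*314 = ((-5 + 3)*18)*314 = -2*18*314 = -36*314 = -11304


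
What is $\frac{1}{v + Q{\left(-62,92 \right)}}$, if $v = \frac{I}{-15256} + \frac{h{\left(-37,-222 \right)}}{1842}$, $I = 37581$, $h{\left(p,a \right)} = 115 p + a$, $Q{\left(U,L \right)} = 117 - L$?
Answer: $\frac{14050776}{282506743} \approx 0.049736$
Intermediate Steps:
$h{\left(p,a \right)} = a + 115 p$
$v = - \frac{68762657}{14050776}$ ($v = \frac{37581}{-15256} + \frac{-222 + 115 \left(-37\right)}{1842} = 37581 \left(- \frac{1}{15256}\right) + \left(-222 - 4255\right) \frac{1}{1842} = - \frac{37581}{15256} - \frac{4477}{1842} = - \frac{68762657}{14050776} \approx -4.8939$)
$\frac{1}{v + Q{\left(-62,92 \right)}} = \frac{1}{- \frac{68762657}{14050776} + \left(117 - 92\right)} = \frac{1}{- \frac{68762657}{14050776} + 25} = \frac{1}{\frac{282506743}{14050776}} = \frac{14050776}{282506743}$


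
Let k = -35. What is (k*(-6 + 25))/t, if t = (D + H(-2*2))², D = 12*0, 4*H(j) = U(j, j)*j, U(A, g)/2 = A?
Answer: -665/64 ≈ -10.391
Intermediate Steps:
U(A, g) = 2*A
H(j) = j²/2 (H(j) = ((2*j)*j)/4 = (2*j²)/4 = j²/2)
D = 0
t = 64 (t = (0 + (-2*2)²/2)² = (0 + (½)*(-4)²)² = (0 + (½)*16)² = (0 + 8)² = 8² = 64)
(k*(-6 + 25))/t = -35*(-6 + 25)/64 = -35*19*(1/64) = -665*1/64 = -665/64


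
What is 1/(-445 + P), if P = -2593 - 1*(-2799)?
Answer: -1/239 ≈ -0.0041841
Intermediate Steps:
P = 206 (P = -2593 + 2799 = 206)
1/(-445 + P) = 1/(-445 + 206) = 1/(-239) = -1/239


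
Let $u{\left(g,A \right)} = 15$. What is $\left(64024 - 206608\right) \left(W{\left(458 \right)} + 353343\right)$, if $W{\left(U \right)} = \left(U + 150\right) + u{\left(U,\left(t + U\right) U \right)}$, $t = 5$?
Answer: $-50469888144$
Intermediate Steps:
$W{\left(U \right)} = 165 + U$ ($W{\left(U \right)} = \left(U + 150\right) + 15 = \left(150 + U\right) + 15 = 165 + U$)
$\left(64024 - 206608\right) \left(W{\left(458 \right)} + 353343\right) = \left(64024 - 206608\right) \left(\left(165 + 458\right) + 353343\right) = - 142584 \left(623 + 353343\right) = \left(-142584\right) 353966 = -50469888144$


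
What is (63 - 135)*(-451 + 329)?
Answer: 8784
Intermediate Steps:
(63 - 135)*(-451 + 329) = -72*(-122) = 8784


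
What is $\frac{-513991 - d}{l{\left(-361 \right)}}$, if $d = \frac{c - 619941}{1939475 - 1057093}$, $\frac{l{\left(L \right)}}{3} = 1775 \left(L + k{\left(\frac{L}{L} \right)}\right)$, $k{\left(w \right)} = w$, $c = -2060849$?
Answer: $\frac{113383431443}{422881573500} \approx 0.26812$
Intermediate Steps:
$l{\left(L \right)} = 5325 + 5325 L$ ($l{\left(L \right)} = 3 \cdot 1775 \left(L + \frac{L}{L}\right) = 3 \cdot 1775 \left(L + 1\right) = 3 \cdot 1775 \left(1 + L\right) = 3 \left(1775 + 1775 L\right) = 5325 + 5325 L$)
$d = - \frac{1340395}{441191}$ ($d = \frac{-2060849 - 619941}{1939475 - 1057093} = - \frac{2680790}{882382} = \left(-2680790\right) \frac{1}{882382} = - \frac{1340395}{441191} \approx -3.0381$)
$\frac{-513991 - d}{l{\left(-361 \right)}} = \frac{-513991 - - \frac{1340395}{441191}}{5325 + 5325 \left(-361\right)} = \frac{-513991 + \frac{1340395}{441191}}{5325 - 1922325} = - \frac{226766862886}{441191 \left(-1917000\right)} = \left(- \frac{226766862886}{441191}\right) \left(- \frac{1}{1917000}\right) = \frac{113383431443}{422881573500}$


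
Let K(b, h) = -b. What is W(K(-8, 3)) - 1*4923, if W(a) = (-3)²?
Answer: -4914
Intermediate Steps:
W(a) = 9
W(K(-8, 3)) - 1*4923 = 9 - 1*4923 = 9 - 4923 = -4914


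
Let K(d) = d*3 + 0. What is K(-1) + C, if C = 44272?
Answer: 44269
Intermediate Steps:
K(d) = 3*d (K(d) = 3*d + 0 = 3*d)
K(-1) + C = 3*(-1) + 44272 = -3 + 44272 = 44269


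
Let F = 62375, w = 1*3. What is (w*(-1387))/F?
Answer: -4161/62375 ≈ -0.066709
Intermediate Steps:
w = 3
(w*(-1387))/F = (3*(-1387))/62375 = -4161*1/62375 = -4161/62375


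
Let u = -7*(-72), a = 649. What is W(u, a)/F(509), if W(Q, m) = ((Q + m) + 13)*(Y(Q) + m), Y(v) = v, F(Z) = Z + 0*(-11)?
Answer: 1344398/509 ≈ 2641.3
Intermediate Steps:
F(Z) = Z (F(Z) = Z + 0 = Z)
u = 504
W(Q, m) = (Q + m)*(13 + Q + m) (W(Q, m) = ((Q + m) + 13)*(Q + m) = (13 + Q + m)*(Q + m) = (Q + m)*(13 + Q + m))
W(u, a)/F(509) = (504**2 + 649**2 + 13*504 + 13*649 + 2*504*649)/509 = (254016 + 421201 + 6552 + 8437 + 654192)*(1/509) = 1344398*(1/509) = 1344398/509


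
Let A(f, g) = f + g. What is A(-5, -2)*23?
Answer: -161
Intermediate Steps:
A(-5, -2)*23 = (-5 - 2)*23 = -7*23 = -161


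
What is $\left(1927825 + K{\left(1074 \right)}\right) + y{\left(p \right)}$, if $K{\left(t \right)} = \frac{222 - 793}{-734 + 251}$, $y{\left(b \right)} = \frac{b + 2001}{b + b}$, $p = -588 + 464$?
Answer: $\frac{230921824817}{119784} \approx 1.9278 \cdot 10^{6}$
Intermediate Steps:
$p = -124$
$y{\left(b \right)} = \frac{2001 + b}{2 b}$
$K{\left(t \right)} = \frac{571}{483}$ ($K{\left(t \right)} = - \frac{571}{-483} = \left(-571\right) \left(- \frac{1}{483}\right) = \frac{571}{483}$)
$\left(1927825 + K{\left(1074 \right)}\right) + y{\left(p \right)} = \left(1927825 + \frac{571}{483}\right) + \frac{2001 - 124}{2 \left(-124\right)} = \frac{931140046}{483} + \frac{1}{2} \left(- \frac{1}{124}\right) 1877 = \frac{931140046}{483} - \frac{1877}{248} = \frac{230921824817}{119784}$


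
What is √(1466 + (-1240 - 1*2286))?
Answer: 2*I*√515 ≈ 45.387*I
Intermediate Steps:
√(1466 + (-1240 - 1*2286)) = √(1466 + (-1240 - 2286)) = √(1466 - 3526) = √(-2060) = 2*I*√515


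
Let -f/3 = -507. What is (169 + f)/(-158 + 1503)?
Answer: 338/269 ≈ 1.2565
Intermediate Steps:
f = 1521 (f = -3*(-507) = 1521)
(169 + f)/(-158 + 1503) = (169 + 1521)/(-158 + 1503) = 1690/1345 = 1690*(1/1345) = 338/269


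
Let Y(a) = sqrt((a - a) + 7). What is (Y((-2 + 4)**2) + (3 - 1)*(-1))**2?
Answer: (-2 + sqrt(7))**2 ≈ 0.41699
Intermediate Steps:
Y(a) = sqrt(7) (Y(a) = sqrt(0 + 7) = sqrt(7))
(Y((-2 + 4)**2) + (3 - 1)*(-1))**2 = (sqrt(7) + (3 - 1)*(-1))**2 = (sqrt(7) + 2*(-1))**2 = (sqrt(7) - 2)**2 = (-2 + sqrt(7))**2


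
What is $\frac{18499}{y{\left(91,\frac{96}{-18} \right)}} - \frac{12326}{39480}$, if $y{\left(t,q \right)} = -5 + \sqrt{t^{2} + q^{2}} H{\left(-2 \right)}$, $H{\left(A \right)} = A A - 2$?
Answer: $\frac{2918089711}{1180116420} + \frac{110994 \sqrt{74785}}{298915} \approx 104.02$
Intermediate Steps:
$H{\left(A \right)} = -2 + A^{2}$ ($H{\left(A \right)} = A^{2} - 2 = -2 + A^{2}$)
$y{\left(t,q \right)} = -5 + 2 \sqrt{q^{2} + t^{2}}$ ($y{\left(t,q \right)} = -5 + \sqrt{t^{2} + q^{2}} \left(-2 + \left(-2\right)^{2}\right) = -5 + \sqrt{q^{2} + t^{2}} \left(-2 + 4\right) = -5 + \sqrt{q^{2} + t^{2}} \cdot 2 = -5 + 2 \sqrt{q^{2} + t^{2}}$)
$\frac{18499}{y{\left(91,\frac{96}{-18} \right)}} - \frac{12326}{39480} = \frac{18499}{-5 + 2 \sqrt{\left(\frac{96}{-18}\right)^{2} + 91^{2}}} - \frac{12326}{39480} = \frac{18499}{-5 + 2 \sqrt{\left(96 \left(- \frac{1}{18}\right)\right)^{2} + 8281}} - \frac{6163}{19740} = \frac{18499}{-5 + 2 \sqrt{\left(- \frac{16}{3}\right)^{2} + 8281}} - \frac{6163}{19740} = \frac{18499}{-5 + 2 \sqrt{\frac{256}{9} + 8281}} - \frac{6163}{19740} = \frac{18499}{-5 + 2 \sqrt{\frac{74785}{9}}} - \frac{6163}{19740} = \frac{18499}{-5 + 2 \frac{\sqrt{74785}}{3}} - \frac{6163}{19740} = \frac{18499}{-5 + \frac{2 \sqrt{74785}}{3}} - \frac{6163}{19740} = - \frac{6163}{19740} + \frac{18499}{-5 + \frac{2 \sqrt{74785}}{3}}$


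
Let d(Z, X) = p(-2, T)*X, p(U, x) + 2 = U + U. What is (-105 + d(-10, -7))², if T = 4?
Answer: 3969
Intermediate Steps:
p(U, x) = -2 + 2*U (p(U, x) = -2 + (U + U) = -2 + 2*U)
d(Z, X) = -6*X (d(Z, X) = (-2 + 2*(-2))*X = (-2 - 4)*X = -6*X)
(-105 + d(-10, -7))² = (-105 - 6*(-7))² = (-105 + 42)² = (-63)² = 3969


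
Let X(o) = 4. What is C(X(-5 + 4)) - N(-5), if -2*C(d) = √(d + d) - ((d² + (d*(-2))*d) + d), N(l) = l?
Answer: -1 - √2 ≈ -2.4142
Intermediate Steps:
C(d) = d/2 - d²/2 - √2*√d/2 (C(d) = -(√(d + d) - ((d² + (d*(-2))*d) + d))/2 = -(√(2*d) - ((d² + (-2*d)*d) + d))/2 = -(√2*√d - ((d² - 2*d²) + d))/2 = -(√2*√d - (-d² + d))/2 = -(√2*√d - (d - d²))/2 = -(√2*√d + (d² - d))/2 = -(d² - d + √2*√d)/2 = d/2 - d²/2 - √2*√d/2)
C(X(-5 + 4)) - N(-5) = ((½)*4 - ½*4² - √2*√4/2) - 1*(-5) = (2 - ½*16 - ½*√2*2) + 5 = (2 - 8 - √2) + 5 = (-6 - √2) + 5 = -1 - √2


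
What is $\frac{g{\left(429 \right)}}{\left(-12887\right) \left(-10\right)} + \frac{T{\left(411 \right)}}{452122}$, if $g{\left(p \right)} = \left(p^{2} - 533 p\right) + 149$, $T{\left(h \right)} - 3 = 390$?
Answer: $- \frac{5013465766}{14566240535} \approx -0.34418$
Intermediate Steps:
$T{\left(h \right)} = 393$ ($T{\left(h \right)} = 3 + 390 = 393$)
$g{\left(p \right)} = 149 + p^{2} - 533 p$
$\frac{g{\left(429 \right)}}{\left(-12887\right) \left(-10\right)} + \frac{T{\left(411 \right)}}{452122} = \frac{149 + 429^{2} - 228657}{\left(-12887\right) \left(-10\right)} + \frac{393}{452122} = \frac{149 + 184041 - 228657}{128870} + 393 \cdot \frac{1}{452122} = \left(-44467\right) \frac{1}{128870} + \frac{393}{452122} = - \frac{44467}{128870} + \frac{393}{452122} = - \frac{5013465766}{14566240535}$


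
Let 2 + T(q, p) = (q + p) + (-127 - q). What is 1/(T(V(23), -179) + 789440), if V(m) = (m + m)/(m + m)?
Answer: 1/789132 ≈ 1.2672e-6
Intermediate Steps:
V(m) = 1 (V(m) = (2*m)/((2*m)) = (2*m)*(1/(2*m)) = 1)
T(q, p) = -129 + p (T(q, p) = -2 + ((q + p) + (-127 - q)) = -2 + ((p + q) + (-127 - q)) = -2 + (-127 + p) = -129 + p)
1/(T(V(23), -179) + 789440) = 1/((-129 - 179) + 789440) = 1/(-308 + 789440) = 1/789132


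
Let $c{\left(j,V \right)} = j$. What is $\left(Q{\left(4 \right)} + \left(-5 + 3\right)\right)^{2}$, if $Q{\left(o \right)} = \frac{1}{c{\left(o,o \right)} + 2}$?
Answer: $\frac{121}{36} \approx 3.3611$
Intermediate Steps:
$Q{\left(o \right)} = \frac{1}{2 + o}$ ($Q{\left(o \right)} = \frac{1}{o + 2} = \frac{1}{2 + o}$)
$\left(Q{\left(4 \right)} + \left(-5 + 3\right)\right)^{2} = \left(\frac{1}{2 + 4} + \left(-5 + 3\right)\right)^{2} = \left(\frac{1}{6} - 2\right)^{2} = \left(- \frac{11}{6}\right)^{2} = \frac{121}{36}$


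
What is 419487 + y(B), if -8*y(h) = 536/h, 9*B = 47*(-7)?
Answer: 138011826/329 ≈ 4.1949e+5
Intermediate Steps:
B = -329/9 (B = (47*(-7))/9 = (⅑)*(-329) = -329/9 ≈ -36.556)
y(h) = -67/h
419487 + y(B) = 419487 - 67/(-329/9) = 419487 - 67*(-9/329) = 419487 + 603/329 = 138011826/329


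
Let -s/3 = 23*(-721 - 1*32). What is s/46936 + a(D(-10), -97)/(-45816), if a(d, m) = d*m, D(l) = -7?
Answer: 146787023/134401236 ≈ 1.0922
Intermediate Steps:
s = 51957 (s = -69*(-721 - 1*32) = -69*(-721 - 32) = -69*(-753) = -3*(-17319) = 51957)
s/46936 + a(D(-10), -97)/(-45816) = 51957/46936 - 7*(-97)/(-45816) = 51957*(1/46936) + 679*(-1/45816) = 51957/46936 - 679/45816 = 146787023/134401236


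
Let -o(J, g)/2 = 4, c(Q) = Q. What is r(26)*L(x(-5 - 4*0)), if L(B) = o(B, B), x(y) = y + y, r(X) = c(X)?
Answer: -208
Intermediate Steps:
r(X) = X
o(J, g) = -8 (o(J, g) = -2*4 = -8)
x(y) = 2*y
L(B) = -8
r(26)*L(x(-5 - 4*0)) = 26*(-8) = -208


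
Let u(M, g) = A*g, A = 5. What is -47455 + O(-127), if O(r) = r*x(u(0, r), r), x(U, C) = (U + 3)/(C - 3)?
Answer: -3124707/65 ≈ -48072.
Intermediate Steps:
u(M, g) = 5*g
x(U, C) = (3 + U)/(-3 + C)
O(r) = r*(3 + 5*r)/(-3 + r) (O(r) = r*((3 + 5*r)/(-3 + r)) = r*(3 + 5*r)/(-3 + r))
-47455 + O(-127) = -47455 - 127*(3 + 5*(-127))/(-3 - 127) = -47455 - 127*(3 - 635)/(-130) = -47455 - 127*(-1/130)*(-632) = -47455 - 40132/65 = -3124707/65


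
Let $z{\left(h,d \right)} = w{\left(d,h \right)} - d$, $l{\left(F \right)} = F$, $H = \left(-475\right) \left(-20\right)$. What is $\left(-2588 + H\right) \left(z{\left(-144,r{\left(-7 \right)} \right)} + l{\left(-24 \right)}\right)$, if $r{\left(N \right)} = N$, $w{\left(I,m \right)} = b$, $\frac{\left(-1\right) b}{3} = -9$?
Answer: $69120$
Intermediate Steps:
$b = 27$ ($b = \left(-3\right) \left(-9\right) = 27$)
$w{\left(I,m \right)} = 27$
$H = 9500$
$z{\left(h,d \right)} = 27 - d$
$\left(-2588 + H\right) \left(z{\left(-144,r{\left(-7 \right)} \right)} + l{\left(-24 \right)}\right) = \left(-2588 + 9500\right) \left(\left(27 - -7\right) - 24\right) = 6912 \left(\left(27 + 7\right) - 24\right) = 6912 \left(34 - 24\right) = 6912 \cdot 10 = 69120$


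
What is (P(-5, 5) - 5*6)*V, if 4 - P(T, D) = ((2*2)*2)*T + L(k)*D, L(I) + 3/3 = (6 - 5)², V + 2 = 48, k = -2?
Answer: 644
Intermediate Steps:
V = 46 (V = -2 + 48 = 46)
L(I) = 0 (L(I) = -1 + (6 - 5)² = -1 + 1² = -1 + 1 = 0)
P(T, D) = 4 - 8*T (P(T, D) = 4 - (((2*2)*2)*T + 0*D) = 4 - ((4*2)*T + 0) = 4 - (8*T + 0) = 4 - 8*T)
(P(-5, 5) - 5*6)*V = ((4 - 8*(-5)) - 5*6)*46 = ((4 + 40) - 30)*46 = (44 - 30)*46 = 14*46 = 644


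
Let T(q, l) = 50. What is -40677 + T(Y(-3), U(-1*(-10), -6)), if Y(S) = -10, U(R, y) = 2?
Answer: -40627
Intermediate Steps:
-40677 + T(Y(-3), U(-1*(-10), -6)) = -40677 + 50 = -40627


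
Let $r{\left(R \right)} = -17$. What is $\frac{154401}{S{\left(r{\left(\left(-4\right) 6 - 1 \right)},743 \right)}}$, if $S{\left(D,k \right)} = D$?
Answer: $- \frac{154401}{17} \approx -9082.4$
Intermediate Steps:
$\frac{154401}{S{\left(r{\left(\left(-4\right) 6 - 1 \right)},743 \right)}} = \frac{154401}{-17} = 154401 \left(- \frac{1}{17}\right) = - \frac{154401}{17}$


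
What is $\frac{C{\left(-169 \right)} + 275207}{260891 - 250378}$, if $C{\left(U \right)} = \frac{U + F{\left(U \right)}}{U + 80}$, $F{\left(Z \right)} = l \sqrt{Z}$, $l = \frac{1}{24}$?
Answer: $\frac{24493592}{935657} - \frac{13 i}{22455768} \approx 26.178 - 5.7892 \cdot 10^{-7} i$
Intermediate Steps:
$l = \frac{1}{24} \approx 0.041667$
$F{\left(Z \right)} = \frac{\sqrt{Z}}{24}$
$C{\left(U \right)} = \frac{U + \frac{\sqrt{U}}{24}}{80 + U}$ ($C{\left(U \right)} = \frac{U + \frac{\sqrt{U}}{24}}{U + 80} = \frac{U + \frac{\sqrt{U}}{24}}{80 + U}$)
$\frac{C{\left(-169 \right)} + 275207}{260891 - 250378} = \frac{\frac{-169 + \frac{\sqrt{-169}}{24}}{80 - 169} + 275207}{260891 - 250378} = \frac{\frac{-169 + \frac{13 i}{24}}{-89} + 275207}{10513} = \left(- \frac{-169 + \frac{13 i}{24}}{89} + 275207\right) \frac{1}{10513} = \left(\left(\frac{169}{89} - \frac{13 i}{2136}\right) + 275207\right) \frac{1}{10513} = \left(\frac{24493592}{89} - \frac{13 i}{2136}\right) \frac{1}{10513} = \frac{24493592}{935657} - \frac{13 i}{22455768}$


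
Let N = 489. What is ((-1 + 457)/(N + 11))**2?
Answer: 12996/15625 ≈ 0.83174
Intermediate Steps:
((-1 + 457)/(N + 11))**2 = ((-1 + 457)/(489 + 11))**2 = (456/500)**2 = (456*(1/500))**2 = (114/125)**2 = 12996/15625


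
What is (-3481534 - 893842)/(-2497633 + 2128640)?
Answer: 4375376/368993 ≈ 11.858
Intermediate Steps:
(-3481534 - 893842)/(-2497633 + 2128640) = -4375376/(-368993) = -4375376*(-1/368993) = 4375376/368993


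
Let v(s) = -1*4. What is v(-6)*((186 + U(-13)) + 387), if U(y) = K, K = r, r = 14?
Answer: -2348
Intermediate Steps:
K = 14
U(y) = 14
v(s) = -4
v(-6)*((186 + U(-13)) + 387) = -4*((186 + 14) + 387) = -4*(200 + 387) = -4*587 = -2348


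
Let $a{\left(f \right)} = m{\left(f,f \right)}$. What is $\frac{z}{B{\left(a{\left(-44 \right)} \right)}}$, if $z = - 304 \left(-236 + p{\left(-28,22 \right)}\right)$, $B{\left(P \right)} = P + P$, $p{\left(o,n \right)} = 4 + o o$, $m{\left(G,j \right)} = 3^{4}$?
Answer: $- \frac{27968}{27} \approx -1035.9$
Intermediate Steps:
$m{\left(G,j \right)} = 81$
$a{\left(f \right)} = 81$
$p{\left(o,n \right)} = 4 + o^{2}$
$B{\left(P \right)} = 2 P$
$z = -167808$ ($z = - 304 \left(-236 + \left(4 + \left(-28\right)^{2}\right)\right) = - 304 \left(-236 + \left(4 + 784\right)\right) = - 304 \left(-236 + 788\right) = \left(-304\right) 552 = -167808$)
$\frac{z}{B{\left(a{\left(-44 \right)} \right)}} = - \frac{167808}{2 \cdot 81} = - \frac{167808}{162} = \left(-167808\right) \frac{1}{162} = - \frac{27968}{27}$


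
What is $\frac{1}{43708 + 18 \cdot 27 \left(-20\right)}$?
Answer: $\frac{1}{33988} \approx 2.9422 \cdot 10^{-5}$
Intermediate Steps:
$\frac{1}{43708 + 18 \cdot 27 \left(-20\right)} = \frac{1}{43708 + 486 \left(-20\right)} = \frac{1}{43708 - 9720} = \frac{1}{33988}$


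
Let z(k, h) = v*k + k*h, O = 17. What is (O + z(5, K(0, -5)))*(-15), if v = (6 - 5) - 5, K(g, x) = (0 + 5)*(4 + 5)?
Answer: -3330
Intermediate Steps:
K(g, x) = 45 (K(g, x) = 5*9 = 45)
v = -4 (v = 1 - 5 = -4)
z(k, h) = -4*k + h*k (z(k, h) = -4*k + k*h = -4*k + h*k)
(O + z(5, K(0, -5)))*(-15) = (17 + 5*(-4 + 45))*(-15) = (17 + 5*41)*(-15) = (17 + 205)*(-15) = 222*(-15) = -3330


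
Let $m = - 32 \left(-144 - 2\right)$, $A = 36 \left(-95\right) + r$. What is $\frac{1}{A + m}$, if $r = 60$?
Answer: $\frac{1}{1312} \approx 0.0007622$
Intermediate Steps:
$A = -3360$ ($A = 36 \left(-95\right) + 60 = -3420 + 60 = -3360$)
$m = 4672$ ($m = \left(-32\right) \left(-146\right) = 4672$)
$\frac{1}{A + m} = \frac{1}{-3360 + 4672} = \frac{1}{1312}$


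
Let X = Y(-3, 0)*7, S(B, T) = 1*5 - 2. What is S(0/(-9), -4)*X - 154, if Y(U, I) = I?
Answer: -154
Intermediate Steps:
S(B, T) = 3 (S(B, T) = 5 - 2 = 3)
X = 0 (X = 0*7 = 0)
S(0/(-9), -4)*X - 154 = 3*0 - 154 = 0 - 154 = -154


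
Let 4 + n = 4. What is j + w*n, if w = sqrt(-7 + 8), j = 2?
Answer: 2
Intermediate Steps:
n = 0 (n = -4 + 4 = 0)
w = 1 (w = sqrt(1) = 1)
j + w*n = 2 + 1*0 = 2 + 0 = 2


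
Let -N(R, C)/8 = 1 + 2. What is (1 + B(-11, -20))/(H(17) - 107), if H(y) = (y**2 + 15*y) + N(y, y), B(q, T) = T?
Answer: -19/413 ≈ -0.046005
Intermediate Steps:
N(R, C) = -24 (N(R, C) = -8*(1 + 2) = -8*3 = -24)
H(y) = -24 + y**2 + 15*y (H(y) = (y**2 + 15*y) - 24 = -24 + y**2 + 15*y)
(1 + B(-11, -20))/(H(17) - 107) = (1 - 20)/((-24 + 17**2 + 15*17) - 107) = -19/((-24 + 289 + 255) - 107) = -19/(520 - 107) = -19/413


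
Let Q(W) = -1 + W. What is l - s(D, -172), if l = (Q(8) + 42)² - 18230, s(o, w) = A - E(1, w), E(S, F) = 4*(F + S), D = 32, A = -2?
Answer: -16511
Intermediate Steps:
E(S, F) = 4*F + 4*S
s(o, w) = -6 - 4*w (s(o, w) = -2 - (4*w + 4*1) = -2 - (4*w + 4) = -2 - (4 + 4*w) = -2 + (-4 - 4*w) = -6 - 4*w)
l = -15829 (l = ((-1 + 8) + 42)² - 18230 = (7 + 42)² - 18230 = 49² - 18230 = 2401 - 18230 = -15829)
l - s(D, -172) = -15829 - (-6 - 4*(-172)) = -15829 - (-6 + 688) = -15829 - 1*682 = -15829 - 682 = -16511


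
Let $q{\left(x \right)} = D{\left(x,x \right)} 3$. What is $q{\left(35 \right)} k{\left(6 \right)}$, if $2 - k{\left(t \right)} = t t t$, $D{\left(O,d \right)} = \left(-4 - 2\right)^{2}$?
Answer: $-23112$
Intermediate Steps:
$D{\left(O,d \right)} = 36$ ($D{\left(O,d \right)} = \left(-6\right)^{2} = 36$)
$k{\left(t \right)} = 2 - t^{3}$ ($k{\left(t \right)} = 2 - t t t = 2 - t^{2} t = 2 - t^{3}$)
$q{\left(x \right)} = 108$ ($q{\left(x \right)} = 36 \cdot 3 = 108$)
$q{\left(35 \right)} k{\left(6 \right)} = 108 \left(2 - 6^{3}\right) = 108 \left(2 - 216\right) = 108 \left(-214\right) = -23112$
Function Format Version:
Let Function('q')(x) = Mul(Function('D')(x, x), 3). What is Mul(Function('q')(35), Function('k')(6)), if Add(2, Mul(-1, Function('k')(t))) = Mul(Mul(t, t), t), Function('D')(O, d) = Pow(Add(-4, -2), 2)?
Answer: -23112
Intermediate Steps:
Function('D')(O, d) = 36 (Function('D')(O, d) = Pow(-6, 2) = 36)
Function('k')(t) = Add(2, Mul(-1, Pow(t, 3))) (Function('k')(t) = Add(2, Mul(-1, Mul(Mul(t, t), t))) = Add(2, Mul(-1, Mul(Pow(t, 2), t))) = Add(2, Mul(-1, Pow(t, 3))))
Function('q')(x) = 108 (Function('q')(x) = Mul(36, 3) = 108)
Mul(Function('q')(35), Function('k')(6)) = Mul(108, Add(2, Mul(-1, Pow(6, 3)))) = Mul(108, Add(2, Mul(-1, 216))) = Mul(108, Add(2, -216)) = Mul(108, -214) = -23112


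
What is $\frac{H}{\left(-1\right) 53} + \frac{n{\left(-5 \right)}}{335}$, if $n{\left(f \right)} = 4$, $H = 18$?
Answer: $- \frac{5818}{17755} \approx -0.32768$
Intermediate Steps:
$\frac{H}{\left(-1\right) 53} + \frac{n{\left(-5 \right)}}{335} = \frac{18}{\left(-1\right) 53} + \frac{4}{335} = \frac{18}{-53} + 4 \cdot \frac{1}{335} = 18 \left(- \frac{1}{53}\right) + \frac{4}{335} = - \frac{18}{53} + \frac{4}{335} = - \frac{5818}{17755}$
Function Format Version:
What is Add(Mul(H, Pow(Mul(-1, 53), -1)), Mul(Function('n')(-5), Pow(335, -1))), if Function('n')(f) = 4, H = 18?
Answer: Rational(-5818, 17755) ≈ -0.32768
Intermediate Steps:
Add(Mul(H, Pow(Mul(-1, 53), -1)), Mul(Function('n')(-5), Pow(335, -1))) = Add(Mul(18, Pow(Mul(-1, 53), -1)), Mul(4, Pow(335, -1))) = Add(Mul(18, Pow(-53, -1)), Mul(4, Rational(1, 335))) = Add(Mul(18, Rational(-1, 53)), Rational(4, 335)) = Add(Rational(-18, 53), Rational(4, 335)) = Rational(-5818, 17755)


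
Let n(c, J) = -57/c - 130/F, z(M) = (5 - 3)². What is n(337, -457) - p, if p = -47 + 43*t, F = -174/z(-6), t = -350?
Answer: 442711604/29319 ≈ 15100.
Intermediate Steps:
z(M) = 4 (z(M) = 2² = 4)
F = -87/2 (F = -174/4 = -174*¼ = -87/2 ≈ -43.500)
n(c, J) = 260/87 - 57/c (n(c, J) = -57/c - 130/(-87/2) = -57/c - 130*(-2/87) = -57/c + 260/87 = 260/87 - 57/c)
p = -15097 (p = -47 + 43*(-350) = -47 - 15050 = -15097)
n(337, -457) - p = (260/87 - 57/337) - 1*(-15097) = (260/87 - 57*1/337) + 15097 = (260/87 - 57/337) + 15097 = 82661/29319 + 15097 = 442711604/29319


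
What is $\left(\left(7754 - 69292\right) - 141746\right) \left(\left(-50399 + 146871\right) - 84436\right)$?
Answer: $-2446726224$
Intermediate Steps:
$\left(\left(7754 - 69292\right) - 141746\right) \left(\left(-50399 + 146871\right) - 84436\right) = \left(\left(7754 - 69292\right) - 141746\right) \left(96472 - 84436\right) = \left(-61538 - 141746\right) 12036 = \left(-203284\right) 12036 = -2446726224$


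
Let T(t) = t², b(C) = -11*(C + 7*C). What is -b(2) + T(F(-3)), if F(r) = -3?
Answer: 185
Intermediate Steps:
b(C) = -88*C
-b(2) + T(F(-3)) = -(-88)*2 + (-3)² = -1*(-176) + 9 = 176 + 9 = 185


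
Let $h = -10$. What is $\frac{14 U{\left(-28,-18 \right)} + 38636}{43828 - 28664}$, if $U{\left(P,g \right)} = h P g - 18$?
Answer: $- \frac{8044}{3791} \approx -2.1219$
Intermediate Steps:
$U{\left(P,g \right)} = -18 - 10 P g$ ($U{\left(P,g \right)} = - 10 P g - 18 = -18 - 10 P g$)
$\frac{14 U{\left(-28,-18 \right)} + 38636}{43828 - 28664} = \frac{14 \left(-18 - \left(-280\right) \left(-18\right)\right) + 38636}{43828 - 28664} = \frac{14 \left(-18 - 5040\right) + 38636}{15164} = \left(14 \left(-5058\right) + 38636\right) \frac{1}{15164} = \left(-70812 + 38636\right) \frac{1}{15164} = \left(-32176\right) \frac{1}{15164} = - \frac{8044}{3791}$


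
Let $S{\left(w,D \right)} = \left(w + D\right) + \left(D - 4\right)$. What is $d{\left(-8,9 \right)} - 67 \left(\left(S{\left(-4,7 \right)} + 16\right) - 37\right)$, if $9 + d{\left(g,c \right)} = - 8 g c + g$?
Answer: $1564$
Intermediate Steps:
$S{\left(w,D \right)} = -4 + w + 2 D$ ($S{\left(w,D \right)} = \left(D + w\right) + \left(D - 4\right) = \left(D + w\right) + \left(-4 + D\right) = -4 + w + 2 D$)
$d{\left(g,c \right)} = -9 + g - 8 c g$ ($d{\left(g,c \right)} = -9 + \left(- 8 g c + g\right) = -9 - \left(- g + 8 c g\right) = -9 + g - 8 c g$)
$d{\left(-8,9 \right)} - 67 \left(\left(S{\left(-4,7 \right)} + 16\right) - 37\right) = \left(-9 - 8 - 72 \left(-8\right)\right) - 67 \left(\left(\left(-4 - 4 + 2 \cdot 7\right) + 16\right) - 37\right) = \left(-9 - 8 + 576\right) - 67 \left(\left(\left(-4 - 4 + 14\right) + 16\right) - 37\right) = 559 - 67 \left(\left(6 + 16\right) - 37\right) = 559 - 67 \left(22 - 37\right) = 559 - -1005 = 559 + 1005 = 1564$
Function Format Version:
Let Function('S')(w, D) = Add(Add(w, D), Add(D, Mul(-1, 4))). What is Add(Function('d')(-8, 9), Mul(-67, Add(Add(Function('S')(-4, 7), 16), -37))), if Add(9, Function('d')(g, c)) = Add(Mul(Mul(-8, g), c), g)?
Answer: 1564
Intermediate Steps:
Function('S')(w, D) = Add(-4, w, Mul(2, D)) (Function('S')(w, D) = Add(Add(D, w), Add(D, -4)) = Add(Add(D, w), Add(-4, D)) = Add(-4, w, Mul(2, D)))
Function('d')(g, c) = Add(-9, g, Mul(-8, c, g)) (Function('d')(g, c) = Add(-9, Add(Mul(Mul(-8, g), c), g)) = Add(-9, Add(Mul(-8, c, g), g)) = Add(-9, Add(g, Mul(-8, c, g))) = Add(-9, g, Mul(-8, c, g)))
Add(Function('d')(-8, 9), Mul(-67, Add(Add(Function('S')(-4, 7), 16), -37))) = Add(Add(-9, -8, Mul(-8, 9, -8)), Mul(-67, Add(Add(Add(-4, -4, Mul(2, 7)), 16), -37))) = Add(Add(-9, -8, 576), Mul(-67, Add(Add(Add(-4, -4, 14), 16), -37))) = Add(559, Mul(-67, Add(Add(6, 16), -37))) = Add(559, Mul(-67, Add(22, -37))) = Add(559, Mul(-67, -15)) = Add(559, 1005) = 1564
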